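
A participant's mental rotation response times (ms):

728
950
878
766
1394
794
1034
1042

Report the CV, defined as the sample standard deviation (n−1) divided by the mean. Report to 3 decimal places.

0.227

n = 8, Σ = 7586, M = 948.2500
Σ(x−M)² = 325291.500; s = √(325291.500/7) = 215.5695
CV = 215.5695 / 948.2500 = 0.22733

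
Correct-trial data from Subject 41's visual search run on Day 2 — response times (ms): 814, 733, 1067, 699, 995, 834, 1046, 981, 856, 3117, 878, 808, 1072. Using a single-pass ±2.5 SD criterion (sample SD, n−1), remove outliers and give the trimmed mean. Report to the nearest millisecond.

899 ms

n = 13, ΣRT = 13900, M = 1069.231
Σ(x−M)² = 4728082.31; s = √(4728082.31/12) = 627.700
Cutoffs: 1069.231 ± 2.5·627.700 → [-500.0, 2638.5]
Outside: 3117 → excluded.
Retained (n=12): Σ = 10783, mean = 10783/12 = 898.583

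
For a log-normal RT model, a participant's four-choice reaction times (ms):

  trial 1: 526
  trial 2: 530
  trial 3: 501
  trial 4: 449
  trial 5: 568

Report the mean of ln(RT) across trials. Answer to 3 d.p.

6.241

ln(RT): 6.2653, 6.2729, 6.2166, 6.1070, 6.3421
Σ ln(RT) = 31.2039
Mean = 31.2039/5 = 6.24079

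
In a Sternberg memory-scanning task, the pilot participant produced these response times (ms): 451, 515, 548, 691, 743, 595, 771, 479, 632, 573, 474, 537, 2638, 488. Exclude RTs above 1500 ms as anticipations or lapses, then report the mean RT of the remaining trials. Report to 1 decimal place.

Excluded: 2638
Retained (n=13): Σ = 7497
Mean = 7497/13 = 576.6923

576.7 ms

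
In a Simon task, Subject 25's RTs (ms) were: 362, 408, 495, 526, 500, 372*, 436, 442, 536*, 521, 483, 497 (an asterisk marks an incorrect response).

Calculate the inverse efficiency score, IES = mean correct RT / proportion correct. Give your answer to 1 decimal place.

Correct trials (n=10): 362, 408, 495, 526, 500, 436, 442, 521, 483, 497
Mean correct RT = 4670/10 = 467.0000 ms
Proportion correct = 10/12
IES = 467.0000 / (10/12) = 560.400 ms

560.4 ms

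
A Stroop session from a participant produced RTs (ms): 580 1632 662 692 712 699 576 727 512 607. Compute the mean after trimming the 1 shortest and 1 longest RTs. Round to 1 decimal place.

Sorted: 512, 576, 580, 607, 662, 692, 699, 712, 727, 1632
Drop lowest 1 (512) and highest 1 (1632)
Remaining (n=8): Σ = 5255, mean = 5255/8 = 656.875

656.9 ms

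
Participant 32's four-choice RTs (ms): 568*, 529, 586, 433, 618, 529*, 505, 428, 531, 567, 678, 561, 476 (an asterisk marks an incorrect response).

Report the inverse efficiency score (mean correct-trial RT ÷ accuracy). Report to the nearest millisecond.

Correct trials (n=11): 529, 586, 433, 618, 505, 428, 531, 567, 678, 561, 476
Mean correct RT = 5912/11 = 537.4545 ms
Proportion correct = 11/13
IES = 537.4545 / (11/13) = 635.174 ms

635 ms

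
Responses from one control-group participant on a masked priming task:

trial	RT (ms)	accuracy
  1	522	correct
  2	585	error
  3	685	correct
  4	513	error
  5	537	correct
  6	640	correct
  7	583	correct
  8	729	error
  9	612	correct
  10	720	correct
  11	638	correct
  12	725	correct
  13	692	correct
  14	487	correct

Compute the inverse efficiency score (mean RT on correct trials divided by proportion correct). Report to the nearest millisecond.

792 ms

Correct trials (n=11): 522, 685, 537, 640, 583, 612, 720, 638, 725, 692, 487
Mean correct RT = 6841/11 = 621.9091 ms
Proportion correct = 11/14
IES = 621.9091 / (11/14) = 791.521 ms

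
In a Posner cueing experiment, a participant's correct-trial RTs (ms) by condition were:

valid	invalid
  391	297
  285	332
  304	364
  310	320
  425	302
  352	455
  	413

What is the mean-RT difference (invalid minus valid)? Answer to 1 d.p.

M(valid) = 2067/6 = 344.500
M(invalid) = 2483/7 = 354.714
Difference = 354.714 − 344.500 = 10.214 ms

10.2 ms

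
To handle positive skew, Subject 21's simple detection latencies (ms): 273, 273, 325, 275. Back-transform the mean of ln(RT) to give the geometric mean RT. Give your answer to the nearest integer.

286 ms

ln(RT): 5.6095, 5.6095, 5.7838, 5.6168
Mean ln(RT) = 22.6195/4 = 5.65488
Geometric mean = exp(5.65488) = 285.68 ms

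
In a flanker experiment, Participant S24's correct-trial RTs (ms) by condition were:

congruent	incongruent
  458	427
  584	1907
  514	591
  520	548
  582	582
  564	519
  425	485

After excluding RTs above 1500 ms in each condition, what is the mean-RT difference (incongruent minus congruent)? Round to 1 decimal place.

incongruent: exclude 1907
M(congruent) = 3647/7 = 521.000
M(incongruent) = 3152/6 = 525.333
Difference = 525.333 − 521.000 = 4.333 ms

4.3 ms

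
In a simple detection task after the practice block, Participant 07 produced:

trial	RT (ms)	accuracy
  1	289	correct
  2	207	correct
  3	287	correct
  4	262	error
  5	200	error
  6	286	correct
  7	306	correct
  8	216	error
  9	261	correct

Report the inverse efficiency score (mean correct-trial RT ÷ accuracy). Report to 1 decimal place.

409.0 ms

Correct trials (n=6): 289, 207, 287, 286, 306, 261
Mean correct RT = 1636/6 = 272.6667 ms
Proportion correct = 6/9
IES = 272.6667 / (6/9) = 409.000 ms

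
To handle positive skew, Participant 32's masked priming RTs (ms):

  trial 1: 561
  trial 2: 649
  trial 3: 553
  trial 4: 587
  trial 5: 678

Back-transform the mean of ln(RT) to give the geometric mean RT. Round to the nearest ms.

604 ms

ln(RT): 6.3297, 6.4754, 6.3154, 6.3750, 6.5191
Mean ln(RT) = 32.0147/5 = 6.40294
Geometric mean = exp(6.40294) = 603.62 ms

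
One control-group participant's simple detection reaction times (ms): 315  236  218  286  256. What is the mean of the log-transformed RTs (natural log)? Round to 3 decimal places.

5.560

ln(RT): 5.7526, 5.4638, 5.3845, 5.6560, 5.5452
Σ ln(RT) = 27.8021
Mean = 27.8021/5 = 5.56041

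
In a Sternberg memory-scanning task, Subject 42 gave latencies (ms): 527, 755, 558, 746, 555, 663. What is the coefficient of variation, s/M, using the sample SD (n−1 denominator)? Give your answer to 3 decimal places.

0.160

n = 6, Σ = 3804, M = 634.0000
Σ(x−M)² = 51492.000; s = √(51492.000/5) = 101.4810
CV = 101.4810 / 634.0000 = 0.16006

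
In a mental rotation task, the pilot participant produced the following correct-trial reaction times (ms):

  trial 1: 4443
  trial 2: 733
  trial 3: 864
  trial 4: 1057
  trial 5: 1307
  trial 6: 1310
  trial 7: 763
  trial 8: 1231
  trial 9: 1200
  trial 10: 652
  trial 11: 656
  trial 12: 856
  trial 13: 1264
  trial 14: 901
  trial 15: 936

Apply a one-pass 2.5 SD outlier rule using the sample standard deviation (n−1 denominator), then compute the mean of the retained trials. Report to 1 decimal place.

n = 15, ΣRT = 18173, M = 1211.533
Σ(x−M)² = 11959735.73; s = √(11959735.73/14) = 924.266
Cutoffs: 1211.533 ± 2.5·924.266 → [-1099.1, 3522.2]
Outside: 4443 → excluded.
Retained (n=14): Σ = 13730, mean = 13730/14 = 980.714

980.7 ms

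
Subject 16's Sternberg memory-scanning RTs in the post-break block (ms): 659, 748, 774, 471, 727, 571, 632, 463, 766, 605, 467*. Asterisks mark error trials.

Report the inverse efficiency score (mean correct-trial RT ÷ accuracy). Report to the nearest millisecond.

706 ms

Correct trials (n=10): 659, 748, 774, 471, 727, 571, 632, 463, 766, 605
Mean correct RT = 6416/10 = 641.6000 ms
Proportion correct = 10/11
IES = 641.6000 / (10/11) = 705.760 ms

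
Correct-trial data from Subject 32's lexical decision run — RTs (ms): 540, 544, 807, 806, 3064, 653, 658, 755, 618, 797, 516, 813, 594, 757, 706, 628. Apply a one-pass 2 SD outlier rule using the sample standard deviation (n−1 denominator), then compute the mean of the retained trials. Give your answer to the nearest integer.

679 ms

n = 16, ΣRT = 13256, M = 828.500
Σ(x−M)² = 5486382.00; s = √(5486382.00/15) = 604.780
Cutoffs: 828.500 ± 2·604.780 → [-381.1, 2038.1]
Outside: 3064 → excluded.
Retained (n=15): Σ = 10192, mean = 10192/15 = 679.467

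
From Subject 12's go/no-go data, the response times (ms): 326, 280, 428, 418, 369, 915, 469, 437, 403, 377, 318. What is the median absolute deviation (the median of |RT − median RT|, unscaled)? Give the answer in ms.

Sorted: 280, 318, 326, 369, 377, 403, 418, 428, 437, 469, 915 → median = 403
|x − 403|: 77, 123, 25, 15, 34, 512, 66, 34, 0, 26, 85
Sorted deviations: 0, 15, 25, 26, 34, 34, 66, 77, 85, 123, 512 → MAD = 34

34 ms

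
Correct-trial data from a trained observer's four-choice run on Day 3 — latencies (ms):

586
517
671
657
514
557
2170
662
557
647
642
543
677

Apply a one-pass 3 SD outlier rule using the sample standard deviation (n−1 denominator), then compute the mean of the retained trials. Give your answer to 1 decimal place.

n = 13, ΣRT = 9400, M = 723.077
Σ(x−M)² = 2311440.92; s = √(2311440.92/12) = 438.885
Cutoffs: 723.077 ± 3·438.885 → [-593.6, 2039.7]
Outside: 2170 → excluded.
Retained (n=12): Σ = 7230, mean = 7230/12 = 602.500

602.5 ms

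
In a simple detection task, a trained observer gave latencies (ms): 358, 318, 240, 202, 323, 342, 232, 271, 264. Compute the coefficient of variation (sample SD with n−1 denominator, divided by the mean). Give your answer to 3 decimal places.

0.191

n = 9, Σ = 2550, M = 283.3333
Σ(x−M)² = 23446.000; s = √(23446.000/8) = 54.1364
CV = 54.1364 / 283.3333 = 0.19107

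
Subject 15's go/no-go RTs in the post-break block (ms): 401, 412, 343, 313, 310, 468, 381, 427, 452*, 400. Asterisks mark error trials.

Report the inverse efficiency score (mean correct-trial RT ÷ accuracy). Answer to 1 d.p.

Correct trials (n=9): 401, 412, 343, 313, 310, 468, 381, 427, 400
Mean correct RT = 3455/9 = 383.8889 ms
Proportion correct = 9/10
IES = 383.8889 / (9/10) = 426.543 ms

426.5 ms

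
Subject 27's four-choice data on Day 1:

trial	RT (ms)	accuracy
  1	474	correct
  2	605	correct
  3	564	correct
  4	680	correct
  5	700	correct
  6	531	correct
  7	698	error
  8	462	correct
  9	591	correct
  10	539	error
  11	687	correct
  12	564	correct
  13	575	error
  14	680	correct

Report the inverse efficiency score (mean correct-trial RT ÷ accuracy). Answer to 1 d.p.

Correct trials (n=11): 474, 605, 564, 680, 700, 531, 462, 591, 687, 564, 680
Mean correct RT = 6538/11 = 594.3636 ms
Proportion correct = 11/14
IES = 594.3636 / (11/14) = 756.463 ms

756.5 ms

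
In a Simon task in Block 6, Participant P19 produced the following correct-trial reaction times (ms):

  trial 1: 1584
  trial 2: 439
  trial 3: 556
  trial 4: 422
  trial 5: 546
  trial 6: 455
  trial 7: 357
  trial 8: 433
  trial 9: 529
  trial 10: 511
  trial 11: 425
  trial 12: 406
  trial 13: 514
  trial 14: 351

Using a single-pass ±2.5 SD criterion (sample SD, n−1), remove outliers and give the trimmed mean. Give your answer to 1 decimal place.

n = 14, ΣRT = 7528, M = 537.714
Σ(x−M)² = 1234982.86; s = √(1234982.86/13) = 308.219
Cutoffs: 537.714 ± 2.5·308.219 → [-232.8, 1308.3]
Outside: 1584 → excluded.
Retained (n=13): Σ = 5944, mean = 5944/13 = 457.231

457.2 ms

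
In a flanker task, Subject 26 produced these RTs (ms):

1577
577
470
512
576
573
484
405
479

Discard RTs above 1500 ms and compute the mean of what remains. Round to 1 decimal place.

Excluded: 1577
Retained (n=8): Σ = 4076
Mean = 4076/8 = 509.5000

509.5 ms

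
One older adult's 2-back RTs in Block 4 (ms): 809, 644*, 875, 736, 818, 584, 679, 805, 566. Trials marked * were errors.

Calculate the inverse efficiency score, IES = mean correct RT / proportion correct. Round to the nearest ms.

Correct trials (n=8): 809, 875, 736, 818, 584, 679, 805, 566
Mean correct RT = 5872/8 = 734.0000 ms
Proportion correct = 8/9
IES = 734.0000 / (8/9) = 825.750 ms

826 ms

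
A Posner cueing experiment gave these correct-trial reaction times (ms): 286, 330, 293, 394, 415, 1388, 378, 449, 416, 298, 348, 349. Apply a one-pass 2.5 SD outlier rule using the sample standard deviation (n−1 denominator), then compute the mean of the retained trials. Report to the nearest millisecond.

n = 12, ΣRT = 5344, M = 445.333
Σ(x−M)² = 999938.67; s = √(999938.67/11) = 301.502
Cutoffs: 445.333 ± 2.5·301.502 → [-308.4, 1199.1]
Outside: 1388 → excluded.
Retained (n=11): Σ = 3956, mean = 3956/11 = 359.636

360 ms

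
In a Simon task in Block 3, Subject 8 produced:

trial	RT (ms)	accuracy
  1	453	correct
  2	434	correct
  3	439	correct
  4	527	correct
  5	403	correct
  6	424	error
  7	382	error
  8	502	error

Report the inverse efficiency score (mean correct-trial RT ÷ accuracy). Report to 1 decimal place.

721.9 ms

Correct trials (n=5): 453, 434, 439, 527, 403
Mean correct RT = 2256/5 = 451.2000 ms
Proportion correct = 5/8
IES = 451.2000 / (5/8) = 721.920 ms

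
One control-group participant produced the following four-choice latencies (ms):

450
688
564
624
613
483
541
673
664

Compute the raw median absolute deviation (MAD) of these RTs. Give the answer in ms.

60 ms

Sorted: 450, 483, 541, 564, 613, 624, 664, 673, 688 → median = 613
|x − 613|: 163, 75, 49, 11, 0, 130, 72, 60, 51
Sorted deviations: 0, 11, 49, 51, 60, 72, 75, 130, 163 → MAD = 60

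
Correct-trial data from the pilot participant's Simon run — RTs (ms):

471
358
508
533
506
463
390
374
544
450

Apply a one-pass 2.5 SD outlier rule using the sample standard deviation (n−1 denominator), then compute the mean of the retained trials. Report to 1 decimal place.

459.7 ms

n = 10, ΣRT = 4597, M = 459.700
Σ(x−M)² = 39734.10; s = √(39734.10/9) = 66.445
Cutoffs: 459.700 ± 2.5·66.445 → [293.6, 625.8]
No RTs fall outside the cutoffs; all 10 retained. Mean = 4597/10 = 459.700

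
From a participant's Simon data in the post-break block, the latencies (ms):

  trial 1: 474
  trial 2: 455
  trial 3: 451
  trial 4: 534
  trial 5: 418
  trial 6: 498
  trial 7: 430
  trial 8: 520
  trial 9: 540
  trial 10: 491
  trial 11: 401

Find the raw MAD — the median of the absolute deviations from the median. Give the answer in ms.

44 ms

Sorted: 401, 418, 430, 451, 455, 474, 491, 498, 520, 534, 540 → median = 474
|x − 474|: 0, 19, 23, 60, 56, 24, 44, 46, 66, 17, 73
Sorted deviations: 0, 17, 19, 23, 24, 44, 46, 56, 60, 66, 73 → MAD = 44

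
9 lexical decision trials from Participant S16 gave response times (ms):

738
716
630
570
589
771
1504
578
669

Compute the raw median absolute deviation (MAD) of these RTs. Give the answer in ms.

80 ms

Sorted: 570, 578, 589, 630, 669, 716, 738, 771, 1504 → median = 669
|x − 669|: 69, 47, 39, 99, 80, 102, 835, 91, 0
Sorted deviations: 0, 39, 47, 69, 80, 91, 99, 102, 835 → MAD = 80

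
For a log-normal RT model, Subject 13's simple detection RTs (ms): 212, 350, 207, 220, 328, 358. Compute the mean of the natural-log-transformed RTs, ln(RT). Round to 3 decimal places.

5.602

ln(RT): 5.3566, 5.8579, 5.3327, 5.3936, 5.7930, 5.8805
Σ ln(RT) = 33.6144
Mean = 33.6144/6 = 5.60240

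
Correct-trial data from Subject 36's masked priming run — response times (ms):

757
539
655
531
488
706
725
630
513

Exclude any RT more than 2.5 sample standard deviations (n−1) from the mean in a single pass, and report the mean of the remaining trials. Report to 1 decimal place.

n = 9, ΣRT = 5544, M = 616.000
Σ(x−M)² = 81726.00; s = √(81726.00/8) = 101.073
Cutoffs: 616.000 ± 2.5·101.073 → [363.3, 868.7]
No RTs fall outside the cutoffs; all 9 retained. Mean = 5544/9 = 616.000

616.0 ms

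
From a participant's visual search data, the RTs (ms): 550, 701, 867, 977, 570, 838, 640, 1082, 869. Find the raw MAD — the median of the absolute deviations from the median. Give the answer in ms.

139 ms

Sorted: 550, 570, 640, 701, 838, 867, 869, 977, 1082 → median = 838
|x − 838|: 288, 137, 29, 139, 268, 0, 198, 244, 31
Sorted deviations: 0, 29, 31, 137, 139, 198, 244, 268, 288 → MAD = 139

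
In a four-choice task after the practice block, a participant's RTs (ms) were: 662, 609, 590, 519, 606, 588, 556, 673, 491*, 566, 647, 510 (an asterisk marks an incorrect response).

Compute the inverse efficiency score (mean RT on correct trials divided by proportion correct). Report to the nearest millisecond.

647 ms

Correct trials (n=11): 662, 609, 590, 519, 606, 588, 556, 673, 566, 647, 510
Mean correct RT = 6526/11 = 593.2727 ms
Proportion correct = 11/12
IES = 593.2727 / (11/12) = 647.207 ms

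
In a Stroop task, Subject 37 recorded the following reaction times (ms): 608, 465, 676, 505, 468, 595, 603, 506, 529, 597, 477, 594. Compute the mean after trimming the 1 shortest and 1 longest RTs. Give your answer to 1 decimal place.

Sorted: 465, 468, 477, 505, 506, 529, 594, 595, 597, 603, 608, 676
Drop lowest 1 (465) and highest 1 (676)
Remaining (n=10): Σ = 5482, mean = 5482/10 = 548.200

548.2 ms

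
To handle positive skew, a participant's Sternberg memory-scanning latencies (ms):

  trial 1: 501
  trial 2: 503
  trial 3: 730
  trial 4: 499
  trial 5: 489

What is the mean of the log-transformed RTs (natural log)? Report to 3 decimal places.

ln(RT): 6.2166, 6.2206, 6.5930, 6.2126, 6.1924
Σ ln(RT) = 31.4352
Mean = 31.4352/5 = 6.28704

6.287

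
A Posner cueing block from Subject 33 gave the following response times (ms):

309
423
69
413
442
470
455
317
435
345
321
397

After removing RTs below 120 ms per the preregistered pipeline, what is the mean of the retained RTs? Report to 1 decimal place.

393.4 ms

Excluded: 69
Retained (n=11): Σ = 4327
Mean = 4327/11 = 393.3636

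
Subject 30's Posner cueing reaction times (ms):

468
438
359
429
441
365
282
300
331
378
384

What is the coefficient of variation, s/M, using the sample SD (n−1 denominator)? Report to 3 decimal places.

n = 11, Σ = 4175, M = 379.5455
Σ(x−M)² = 36318.727; s = √(36318.727/10) = 60.2650
CV = 60.2650 / 379.5455 = 0.15878

0.159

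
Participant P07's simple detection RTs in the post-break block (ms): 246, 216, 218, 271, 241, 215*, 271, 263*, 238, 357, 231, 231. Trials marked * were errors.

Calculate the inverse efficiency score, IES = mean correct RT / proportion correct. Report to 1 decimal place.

302.4 ms

Correct trials (n=10): 246, 216, 218, 271, 241, 271, 238, 357, 231, 231
Mean correct RT = 2520/10 = 252.0000 ms
Proportion correct = 10/12
IES = 252.0000 / (10/12) = 302.400 ms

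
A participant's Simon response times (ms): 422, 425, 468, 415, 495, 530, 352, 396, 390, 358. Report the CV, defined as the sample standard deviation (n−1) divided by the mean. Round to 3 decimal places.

0.135

n = 10, Σ = 4251, M = 425.1000
Σ(x−M)² = 29766.900; s = √(29766.900/9) = 57.5103
CV = 57.5103 / 425.1000 = 0.13529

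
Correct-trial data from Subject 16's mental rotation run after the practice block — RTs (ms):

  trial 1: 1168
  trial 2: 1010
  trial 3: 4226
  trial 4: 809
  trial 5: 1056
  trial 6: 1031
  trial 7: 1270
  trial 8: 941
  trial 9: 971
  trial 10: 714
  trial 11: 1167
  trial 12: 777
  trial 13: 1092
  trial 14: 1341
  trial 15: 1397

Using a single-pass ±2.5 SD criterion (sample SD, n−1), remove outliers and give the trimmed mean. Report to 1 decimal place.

1053.1 ms

n = 15, ΣRT = 18970, M = 1264.667
Σ(x−M)² = 9944241.33; s = √(9944241.33/14) = 842.795
Cutoffs: 1264.667 ± 2.5·842.795 → [-842.3, 3371.7]
Outside: 4226 → excluded.
Retained (n=14): Σ = 14744, mean = 14744/14 = 1053.143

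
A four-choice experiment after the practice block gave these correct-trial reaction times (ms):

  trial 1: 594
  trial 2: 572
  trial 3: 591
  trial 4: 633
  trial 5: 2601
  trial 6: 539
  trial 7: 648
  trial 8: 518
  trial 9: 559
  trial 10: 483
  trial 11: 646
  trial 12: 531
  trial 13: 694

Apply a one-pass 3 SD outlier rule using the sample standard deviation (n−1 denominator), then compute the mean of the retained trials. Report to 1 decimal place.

n = 13, ΣRT = 9609, M = 739.154
Σ(x−M)² = 3798093.69; s = √(3798093.69/12) = 562.590
Cutoffs: 739.154 ± 3·562.590 → [-948.6, 2426.9]
Outside: 2601 → excluded.
Retained (n=12): Σ = 7008, mean = 7008/12 = 584.000

584.0 ms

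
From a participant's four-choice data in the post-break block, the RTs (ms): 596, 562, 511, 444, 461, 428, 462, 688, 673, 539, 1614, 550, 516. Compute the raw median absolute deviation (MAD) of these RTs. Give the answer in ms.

Sorted: 428, 444, 461, 462, 511, 516, 539, 550, 562, 596, 673, 688, 1614 → median = 539
|x − 539|: 57, 23, 28, 95, 78, 111, 77, 149, 134, 0, 1075, 11, 23
Sorted deviations: 0, 11, 23, 23, 28, 57, 77, 78, 95, 111, 134, 149, 1075 → MAD = 77

77 ms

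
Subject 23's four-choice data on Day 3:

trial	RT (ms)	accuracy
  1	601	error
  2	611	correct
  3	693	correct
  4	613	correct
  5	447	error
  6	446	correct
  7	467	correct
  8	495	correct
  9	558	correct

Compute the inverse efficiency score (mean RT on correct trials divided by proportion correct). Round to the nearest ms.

Correct trials (n=7): 611, 693, 613, 446, 467, 495, 558
Mean correct RT = 3883/7 = 554.7143 ms
Proportion correct = 7/9
IES = 554.7143 / (7/9) = 713.204 ms

713 ms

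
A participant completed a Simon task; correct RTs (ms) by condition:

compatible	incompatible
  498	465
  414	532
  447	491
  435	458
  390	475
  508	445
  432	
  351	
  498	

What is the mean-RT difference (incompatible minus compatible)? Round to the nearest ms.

36 ms

M(compatible) = 3973/9 = 441.444
M(incompatible) = 2866/6 = 477.667
Difference = 477.667 − 441.444 = 36.222 ms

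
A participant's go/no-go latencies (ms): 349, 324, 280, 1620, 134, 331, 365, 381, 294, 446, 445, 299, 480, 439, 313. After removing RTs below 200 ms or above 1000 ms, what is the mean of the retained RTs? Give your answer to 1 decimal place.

Excluded: 134, 1620
Retained (n=13): Σ = 4746
Mean = 4746/13 = 365.0769

365.1 ms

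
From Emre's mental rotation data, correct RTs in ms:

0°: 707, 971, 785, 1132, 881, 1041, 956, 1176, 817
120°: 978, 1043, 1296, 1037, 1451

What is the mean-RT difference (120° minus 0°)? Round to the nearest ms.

M(0°) = 8466/9 = 940.667
M(120°) = 5805/5 = 1161.000
Difference = 1161.000 − 940.667 = 220.333 ms

220 ms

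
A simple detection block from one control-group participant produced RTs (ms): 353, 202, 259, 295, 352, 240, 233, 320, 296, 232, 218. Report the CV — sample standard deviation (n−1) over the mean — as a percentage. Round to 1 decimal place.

19.6%

n = 11, Σ = 3000, M = 272.7273
Σ(x−M)² = 28494.182; s = √(28494.182/10) = 53.3799
CV = 53.3799 / 272.7273 = 0.19573 = 19.573%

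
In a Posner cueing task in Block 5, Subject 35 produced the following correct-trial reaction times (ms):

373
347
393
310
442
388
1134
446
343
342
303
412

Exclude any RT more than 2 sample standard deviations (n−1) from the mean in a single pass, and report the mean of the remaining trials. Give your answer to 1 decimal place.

n = 12, ΣRT = 5233, M = 436.083
Σ(x−M)² = 555008.92; s = √(555008.92/11) = 224.623
Cutoffs: 436.083 ± 2·224.623 → [-13.2, 885.3]
Outside: 1134 → excluded.
Retained (n=11): Σ = 4099, mean = 4099/11 = 372.636

372.6 ms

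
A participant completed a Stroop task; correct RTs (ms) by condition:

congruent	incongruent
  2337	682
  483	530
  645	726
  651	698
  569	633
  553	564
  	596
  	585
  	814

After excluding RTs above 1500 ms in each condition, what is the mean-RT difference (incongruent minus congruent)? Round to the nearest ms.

congruent: exclude 2337
M(congruent) = 2901/5 = 580.200
M(incongruent) = 5828/9 = 647.556
Difference = 647.556 − 580.200 = 67.356 ms

67 ms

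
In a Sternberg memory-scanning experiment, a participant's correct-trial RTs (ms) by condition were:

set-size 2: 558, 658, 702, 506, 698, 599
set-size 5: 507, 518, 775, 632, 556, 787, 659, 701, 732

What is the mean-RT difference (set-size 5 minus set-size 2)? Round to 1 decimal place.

31.7 ms

M(set-size 2) = 3721/6 = 620.167
M(set-size 5) = 5867/9 = 651.889
Difference = 651.889 − 620.167 = 31.722 ms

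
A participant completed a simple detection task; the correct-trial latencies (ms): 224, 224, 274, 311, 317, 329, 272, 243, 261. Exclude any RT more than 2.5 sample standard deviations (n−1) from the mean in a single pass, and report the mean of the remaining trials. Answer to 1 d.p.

272.8 ms

n = 9, ΣRT = 2455, M = 272.778
Σ(x−M)² = 12363.56; s = √(12363.56/8) = 39.312
Cutoffs: 272.778 ± 2.5·39.312 → [174.5, 371.1]
No RTs fall outside the cutoffs; all 9 retained. Mean = 2455/9 = 272.778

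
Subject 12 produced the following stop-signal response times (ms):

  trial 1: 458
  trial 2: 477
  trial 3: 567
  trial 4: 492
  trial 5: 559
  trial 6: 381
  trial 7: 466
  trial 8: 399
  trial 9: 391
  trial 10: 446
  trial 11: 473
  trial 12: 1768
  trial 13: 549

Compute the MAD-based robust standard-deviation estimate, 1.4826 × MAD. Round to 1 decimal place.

109.7 ms

Sorted: 381, 391, 399, 446, 458, 466, 473, 477, 492, 549, 559, 567, 1768 → median = 473
|x − 473| sorted: 0, 4, 7, 15, 19, 27, 74, 76, 82, 86, 92, 94, 1295 → MAD = 74
Robust SD ≈ 1.4826 × 74 = 109.712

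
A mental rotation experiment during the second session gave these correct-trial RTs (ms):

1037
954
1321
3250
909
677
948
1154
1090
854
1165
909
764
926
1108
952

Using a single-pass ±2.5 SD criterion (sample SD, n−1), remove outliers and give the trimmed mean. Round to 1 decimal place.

984.5 ms

n = 16, ΣRT = 18018, M = 1126.125
Σ(x−M)² = 5193597.75; s = √(5193597.75/15) = 588.421
Cutoffs: 1126.125 ± 2.5·588.421 → [-344.9, 2597.2]
Outside: 3250 → excluded.
Retained (n=15): Σ = 14768, mean = 14768/15 = 984.533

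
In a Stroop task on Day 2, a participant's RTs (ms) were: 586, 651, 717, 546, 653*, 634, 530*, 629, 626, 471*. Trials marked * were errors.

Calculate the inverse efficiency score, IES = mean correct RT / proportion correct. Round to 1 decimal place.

Correct trials (n=7): 586, 651, 717, 546, 634, 629, 626
Mean correct RT = 4389/7 = 627.0000 ms
Proportion correct = 7/10
IES = 627.0000 / (7/10) = 895.714 ms

895.7 ms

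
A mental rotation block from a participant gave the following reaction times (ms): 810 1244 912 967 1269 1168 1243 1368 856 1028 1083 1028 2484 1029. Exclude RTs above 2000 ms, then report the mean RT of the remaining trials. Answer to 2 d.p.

Excluded: 2484
Retained (n=13): Σ = 14005
Mean = 14005/13 = 1077.3077

1077.31 ms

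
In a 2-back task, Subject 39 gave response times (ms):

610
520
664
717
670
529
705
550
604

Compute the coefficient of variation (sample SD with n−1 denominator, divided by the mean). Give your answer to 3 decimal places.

0.121

n = 9, Σ = 5569, M = 618.7778
Σ(x−M)² = 44593.556; s = √(44593.556/8) = 74.6605
CV = 74.6605 / 618.7778 = 0.12066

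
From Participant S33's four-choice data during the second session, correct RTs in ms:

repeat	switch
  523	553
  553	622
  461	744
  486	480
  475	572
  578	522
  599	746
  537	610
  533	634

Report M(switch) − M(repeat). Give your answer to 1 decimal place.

82.0 ms

M(repeat) = 4745/9 = 527.222
M(switch) = 5483/9 = 609.222
Difference = 609.222 − 527.222 = 82.000 ms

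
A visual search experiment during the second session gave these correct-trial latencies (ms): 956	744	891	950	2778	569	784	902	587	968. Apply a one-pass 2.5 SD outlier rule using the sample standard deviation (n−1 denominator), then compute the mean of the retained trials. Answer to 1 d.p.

816.8 ms

n = 10, ΣRT = 10129, M = 1012.900
Σ(x−M)² = 3655086.90; s = √(3655086.90/9) = 637.276
Cutoffs: 1012.900 ± 2.5·637.276 → [-580.3, 2606.1]
Outside: 2778 → excluded.
Retained (n=9): Σ = 7351, mean = 7351/9 = 816.778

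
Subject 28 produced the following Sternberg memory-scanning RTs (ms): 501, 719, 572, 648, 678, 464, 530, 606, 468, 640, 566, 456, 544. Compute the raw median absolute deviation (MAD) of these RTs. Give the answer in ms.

Sorted: 456, 464, 468, 501, 530, 544, 566, 572, 606, 640, 648, 678, 719 → median = 566
|x − 566|: 65, 153, 6, 82, 112, 102, 36, 40, 98, 74, 0, 110, 22
Sorted deviations: 0, 6, 22, 36, 40, 65, 74, 82, 98, 102, 110, 112, 153 → MAD = 74

74 ms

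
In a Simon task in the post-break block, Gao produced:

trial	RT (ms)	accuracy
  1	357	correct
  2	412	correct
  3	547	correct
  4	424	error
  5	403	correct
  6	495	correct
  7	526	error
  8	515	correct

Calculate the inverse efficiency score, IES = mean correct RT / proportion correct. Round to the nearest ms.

606 ms

Correct trials (n=6): 357, 412, 547, 403, 495, 515
Mean correct RT = 2729/6 = 454.8333 ms
Proportion correct = 6/8
IES = 454.8333 / (6/8) = 606.444 ms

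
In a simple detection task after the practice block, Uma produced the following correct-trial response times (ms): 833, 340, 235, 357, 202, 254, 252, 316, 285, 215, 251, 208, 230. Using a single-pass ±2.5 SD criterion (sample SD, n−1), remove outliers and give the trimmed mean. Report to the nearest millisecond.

n = 13, ΣRT = 3978, M = 306.000
Σ(x−M)² = 330190.00; s = √(330190.00/12) = 165.879
Cutoffs: 306.000 ± 2.5·165.879 → [-108.7, 720.7]
Outside: 833 → excluded.
Retained (n=12): Σ = 3145, mean = 3145/12 = 262.083

262 ms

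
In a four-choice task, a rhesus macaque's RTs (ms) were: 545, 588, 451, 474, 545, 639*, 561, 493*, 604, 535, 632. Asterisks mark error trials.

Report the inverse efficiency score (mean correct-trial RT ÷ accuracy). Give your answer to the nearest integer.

Correct trials (n=9): 545, 588, 451, 474, 545, 561, 604, 535, 632
Mean correct RT = 4935/9 = 548.3333 ms
Proportion correct = 9/11
IES = 548.3333 / (9/11) = 670.185 ms

670 ms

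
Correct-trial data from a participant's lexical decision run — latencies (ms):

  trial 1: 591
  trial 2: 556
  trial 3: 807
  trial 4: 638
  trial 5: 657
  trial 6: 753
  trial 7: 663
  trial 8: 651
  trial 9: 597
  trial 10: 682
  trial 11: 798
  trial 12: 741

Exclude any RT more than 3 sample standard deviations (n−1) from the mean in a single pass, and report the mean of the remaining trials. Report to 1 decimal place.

n = 12, ΣRT = 8134, M = 677.833
Σ(x−M)² = 72659.67; s = √(72659.67/11) = 81.274
Cutoffs: 677.833 ± 3·81.274 → [434.0, 921.7]
No RTs fall outside the cutoffs; all 12 retained. Mean = 8134/12 = 677.833

677.8 ms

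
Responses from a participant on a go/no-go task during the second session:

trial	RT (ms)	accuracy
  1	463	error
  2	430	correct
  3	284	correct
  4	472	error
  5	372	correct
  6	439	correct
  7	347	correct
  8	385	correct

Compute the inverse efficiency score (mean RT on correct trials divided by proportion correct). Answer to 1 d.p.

Correct trials (n=6): 430, 284, 372, 439, 347, 385
Mean correct RT = 2257/6 = 376.1667 ms
Proportion correct = 6/8
IES = 376.1667 / (6/8) = 501.556 ms

501.6 ms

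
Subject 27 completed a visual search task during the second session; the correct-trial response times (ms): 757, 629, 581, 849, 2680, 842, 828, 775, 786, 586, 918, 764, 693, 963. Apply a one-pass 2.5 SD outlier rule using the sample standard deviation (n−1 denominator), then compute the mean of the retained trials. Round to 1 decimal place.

n = 14, ΣRT = 12651, M = 903.643
Σ(x−M)² = 3567869.21; s = √(3567869.21/13) = 523.881
Cutoffs: 903.643 ± 2.5·523.881 → [-406.1, 2213.3]
Outside: 2680 → excluded.
Retained (n=13): Σ = 9971, mean = 9971/13 = 767.000

767.0 ms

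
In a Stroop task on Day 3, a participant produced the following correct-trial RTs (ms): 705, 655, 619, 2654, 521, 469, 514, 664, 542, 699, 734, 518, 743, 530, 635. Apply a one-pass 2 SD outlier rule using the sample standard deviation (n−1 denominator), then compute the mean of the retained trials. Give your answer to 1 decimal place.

610.6 ms

n = 15, ΣRT = 11202, M = 746.800
Σ(x−M)² = 4009386.40; s = √(4009386.40/14) = 535.149
Cutoffs: 746.800 ± 2·535.149 → [-323.5, 1817.1]
Outside: 2654 → excluded.
Retained (n=14): Σ = 8548, mean = 8548/14 = 610.571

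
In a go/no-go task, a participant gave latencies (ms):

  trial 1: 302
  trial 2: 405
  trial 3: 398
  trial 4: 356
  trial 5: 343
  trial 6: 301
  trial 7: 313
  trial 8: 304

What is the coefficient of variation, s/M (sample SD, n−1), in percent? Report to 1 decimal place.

12.6%

n = 8, Σ = 2722, M = 340.2500
Σ(x−M)² = 12843.500; s = √(12843.500/7) = 42.8344
CV = 42.8344 / 340.2500 = 0.12589 = 12.589%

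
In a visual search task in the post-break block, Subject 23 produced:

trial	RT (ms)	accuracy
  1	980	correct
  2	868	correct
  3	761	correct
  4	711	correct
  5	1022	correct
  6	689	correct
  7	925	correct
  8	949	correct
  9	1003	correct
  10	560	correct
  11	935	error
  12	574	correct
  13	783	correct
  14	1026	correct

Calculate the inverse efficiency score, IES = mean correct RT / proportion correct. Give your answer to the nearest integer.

899 ms

Correct trials (n=13): 980, 868, 761, 711, 1022, 689, 925, 949, 1003, 560, 574, 783, 1026
Mean correct RT = 10851/13 = 834.6923 ms
Proportion correct = 13/14
IES = 834.6923 / (13/14) = 898.899 ms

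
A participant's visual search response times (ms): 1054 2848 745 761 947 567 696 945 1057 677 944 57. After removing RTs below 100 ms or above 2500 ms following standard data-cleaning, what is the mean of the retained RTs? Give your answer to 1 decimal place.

839.3 ms

Excluded: 57, 2848
Retained (n=10): Σ = 8393
Mean = 8393/10 = 839.3000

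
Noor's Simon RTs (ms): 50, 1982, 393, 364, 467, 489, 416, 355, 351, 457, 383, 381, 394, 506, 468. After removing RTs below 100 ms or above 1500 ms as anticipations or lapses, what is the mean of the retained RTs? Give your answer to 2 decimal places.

Excluded: 50, 1982
Retained (n=13): Σ = 5424
Mean = 5424/13 = 417.2308

417.23 ms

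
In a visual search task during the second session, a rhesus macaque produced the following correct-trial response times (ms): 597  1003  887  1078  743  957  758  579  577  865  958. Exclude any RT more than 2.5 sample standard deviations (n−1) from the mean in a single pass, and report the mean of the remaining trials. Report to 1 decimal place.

818.4 ms

n = 11, ΣRT = 9002, M = 818.364
Σ(x−M)² = 320982.55; s = √(320982.55/10) = 179.160
Cutoffs: 818.364 ± 2.5·179.160 → [370.5, 1266.3]
No RTs fall outside the cutoffs; all 11 retained. Mean = 9002/11 = 818.364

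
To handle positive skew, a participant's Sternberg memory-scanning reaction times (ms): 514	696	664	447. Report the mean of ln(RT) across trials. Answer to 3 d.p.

6.347

ln(RT): 6.2422, 6.5453, 6.4983, 6.1026
Σ ln(RT) = 25.3884
Mean = 25.3884/4 = 6.34710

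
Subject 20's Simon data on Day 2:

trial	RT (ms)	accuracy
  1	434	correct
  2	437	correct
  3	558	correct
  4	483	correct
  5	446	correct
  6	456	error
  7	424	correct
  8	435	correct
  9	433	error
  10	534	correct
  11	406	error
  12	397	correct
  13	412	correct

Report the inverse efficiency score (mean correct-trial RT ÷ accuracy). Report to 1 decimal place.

592.8 ms

Correct trials (n=10): 434, 437, 558, 483, 446, 424, 435, 534, 397, 412
Mean correct RT = 4560/10 = 456.0000 ms
Proportion correct = 10/13
IES = 456.0000 / (10/13) = 592.800 ms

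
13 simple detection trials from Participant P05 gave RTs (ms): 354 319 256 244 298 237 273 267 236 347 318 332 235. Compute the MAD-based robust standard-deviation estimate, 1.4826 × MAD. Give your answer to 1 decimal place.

54.9 ms

Sorted: 235, 236, 237, 244, 256, 267, 273, 298, 318, 319, 332, 347, 354 → median = 273
|x − 273| sorted: 0, 6, 17, 25, 29, 36, 37, 38, 45, 46, 59, 74, 81 → MAD = 37
Robust SD ≈ 1.4826 × 37 = 54.856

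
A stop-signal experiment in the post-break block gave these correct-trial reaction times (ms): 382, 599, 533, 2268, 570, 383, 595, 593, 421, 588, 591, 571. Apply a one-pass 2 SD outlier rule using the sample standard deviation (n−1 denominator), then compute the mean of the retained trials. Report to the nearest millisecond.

n = 12, ΣRT = 8094, M = 674.500
Σ(x−M)² = 2848805.00; s = √(2848805.00/11) = 508.903
Cutoffs: 674.500 ± 2·508.903 → [-343.3, 1692.3]
Outside: 2268 → excluded.
Retained (n=11): Σ = 5826, mean = 5826/11 = 529.636

530 ms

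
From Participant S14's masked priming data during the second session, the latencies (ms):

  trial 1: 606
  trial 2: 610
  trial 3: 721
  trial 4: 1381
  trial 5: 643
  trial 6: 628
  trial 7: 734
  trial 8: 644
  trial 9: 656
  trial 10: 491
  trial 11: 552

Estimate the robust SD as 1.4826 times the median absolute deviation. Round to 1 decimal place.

54.9 ms

Sorted: 491, 552, 606, 610, 628, 643, 644, 656, 721, 734, 1381 → median = 643
|x − 643| sorted: 0, 1, 13, 15, 33, 37, 78, 91, 91, 152, 738 → MAD = 37
Robust SD ≈ 1.4826 × 37 = 54.856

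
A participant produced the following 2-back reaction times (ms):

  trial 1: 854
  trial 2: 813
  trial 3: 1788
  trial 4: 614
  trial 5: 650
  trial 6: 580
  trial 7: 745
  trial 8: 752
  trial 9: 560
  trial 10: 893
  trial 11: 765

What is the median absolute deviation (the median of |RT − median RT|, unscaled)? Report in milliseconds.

Sorted: 560, 580, 614, 650, 745, 752, 765, 813, 854, 893, 1788 → median = 752
|x − 752|: 102, 61, 1036, 138, 102, 172, 7, 0, 192, 141, 13
Sorted deviations: 0, 7, 13, 61, 102, 102, 138, 141, 172, 192, 1036 → MAD = 102

102 ms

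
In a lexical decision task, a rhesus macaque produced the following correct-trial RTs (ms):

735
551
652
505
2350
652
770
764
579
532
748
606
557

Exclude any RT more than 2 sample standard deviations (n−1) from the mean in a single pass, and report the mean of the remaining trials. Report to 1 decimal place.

n = 13, ΣRT = 10001, M = 769.308
Σ(x−M)² = 2809562.77; s = √(2809562.77/12) = 483.870
Cutoffs: 769.308 ± 2·483.870 → [-198.4, 1737.0]
Outside: 2350 → excluded.
Retained (n=12): Σ = 7651, mean = 7651/12 = 637.583

637.6 ms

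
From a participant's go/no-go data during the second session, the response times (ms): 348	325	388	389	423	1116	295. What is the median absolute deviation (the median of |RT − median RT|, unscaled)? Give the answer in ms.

40 ms

Sorted: 295, 325, 348, 388, 389, 423, 1116 → median = 388
|x − 388|: 40, 63, 0, 1, 35, 728, 93
Sorted deviations: 0, 1, 35, 40, 63, 93, 728 → MAD = 40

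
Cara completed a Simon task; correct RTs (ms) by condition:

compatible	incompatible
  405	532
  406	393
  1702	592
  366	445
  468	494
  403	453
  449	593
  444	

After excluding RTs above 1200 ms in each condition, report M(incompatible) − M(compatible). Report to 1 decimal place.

80.1 ms

compatible: exclude 1702
M(compatible) = 2941/7 = 420.143
M(incompatible) = 3502/7 = 500.286
Difference = 500.286 − 420.143 = 80.143 ms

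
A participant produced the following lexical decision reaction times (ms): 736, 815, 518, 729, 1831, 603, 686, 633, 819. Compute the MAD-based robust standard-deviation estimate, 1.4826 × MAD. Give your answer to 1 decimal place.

133.4 ms

Sorted: 518, 603, 633, 686, 729, 736, 815, 819, 1831 → median = 729
|x − 729| sorted: 0, 7, 43, 86, 90, 96, 126, 211, 1102 → MAD = 90
Robust SD ≈ 1.4826 × 90 = 133.434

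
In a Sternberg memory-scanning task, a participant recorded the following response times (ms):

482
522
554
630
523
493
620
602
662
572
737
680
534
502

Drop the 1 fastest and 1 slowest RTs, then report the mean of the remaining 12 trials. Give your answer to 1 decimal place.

574.5 ms

Sorted: 482, 493, 502, 522, 523, 534, 554, 572, 602, 620, 630, 662, 680, 737
Drop lowest 1 (482) and highest 1 (737)
Remaining (n=12): Σ = 6894, mean = 6894/12 = 574.500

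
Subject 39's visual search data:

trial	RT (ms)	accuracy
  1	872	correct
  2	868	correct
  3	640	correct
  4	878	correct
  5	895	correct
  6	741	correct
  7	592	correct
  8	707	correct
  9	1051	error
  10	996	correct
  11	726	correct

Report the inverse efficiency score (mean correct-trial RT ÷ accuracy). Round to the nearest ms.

871 ms

Correct trials (n=10): 872, 868, 640, 878, 895, 741, 592, 707, 996, 726
Mean correct RT = 7915/10 = 791.5000 ms
Proportion correct = 10/11
IES = 791.5000 / (10/11) = 870.650 ms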